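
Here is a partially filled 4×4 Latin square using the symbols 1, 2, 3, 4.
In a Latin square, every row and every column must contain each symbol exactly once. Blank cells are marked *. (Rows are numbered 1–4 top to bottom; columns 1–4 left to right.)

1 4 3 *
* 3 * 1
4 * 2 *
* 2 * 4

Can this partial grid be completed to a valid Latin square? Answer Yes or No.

No row or column among the givens repeats a symbol, and propagating forced cells runs into no contradiction.
One valid completion exists (for instance, 1 4 3 2 / 2 3 4 1 / 4 1 2 3 / 3 2 1 4).

Yes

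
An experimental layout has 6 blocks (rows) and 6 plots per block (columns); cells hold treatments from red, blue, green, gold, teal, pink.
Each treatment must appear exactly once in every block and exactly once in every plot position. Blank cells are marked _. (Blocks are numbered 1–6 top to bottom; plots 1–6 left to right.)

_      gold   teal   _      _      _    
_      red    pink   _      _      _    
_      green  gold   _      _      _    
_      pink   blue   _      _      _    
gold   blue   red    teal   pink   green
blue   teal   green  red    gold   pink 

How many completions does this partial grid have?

Block 1, plot 1: eliminating its block and plot leaves {red, green, pink}.
Block 1, plot 4: eliminating its block and plot leaves {blue, green, pink}.
Block 1, plot 5: eliminating its block and plot leaves {red, blue, green}.
Block 1, plot 6: eliminating its block and plot leaves {red, blue}.
Block 2, plot 1: eliminating its block and plot leaves {green, teal}.
Block 2, plot 4: eliminating its block and plot leaves {blue, green, gold}.
Block 2, plot 5: eliminating its block and plot leaves {blue, green, teal}.
Block 2, plot 6: eliminating its block and plot leaves {blue, gold, teal}.
Block 3, plot 1: eliminating its block and plot leaves {red, teal, pink}.
Block 3, plot 4: eliminating its block and plot leaves {blue, pink}.
Block 3, plot 5: eliminating its block and plot leaves {red, blue, teal}.
Block 3, plot 6: eliminating its block and plot leaves {red, blue, teal}.
Block 4, plot 1: eliminating its block and plot leaves {red, green, teal}.
Block 4, plot 4: eliminating its block and plot leaves {green, gold}.
Block 4, plot 5: eliminating its block and plot leaves {red, green, teal}.
Block 4, plot 6: eliminating its block and plot leaves {red, gold, teal}.
Enumerating the assignments across these blanks that avoid any block or plot repeat gives 14 completions.

14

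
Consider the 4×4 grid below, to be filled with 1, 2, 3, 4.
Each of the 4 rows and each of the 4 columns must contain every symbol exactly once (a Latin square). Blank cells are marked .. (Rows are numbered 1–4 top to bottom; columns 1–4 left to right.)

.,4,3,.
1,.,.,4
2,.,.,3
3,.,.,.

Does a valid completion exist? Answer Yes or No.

No

Row 1, column 1: row 1 together with column 1 already contain {1, 2, 3, 4} — every symbol — so nothing can go there. The grid has no valid completion.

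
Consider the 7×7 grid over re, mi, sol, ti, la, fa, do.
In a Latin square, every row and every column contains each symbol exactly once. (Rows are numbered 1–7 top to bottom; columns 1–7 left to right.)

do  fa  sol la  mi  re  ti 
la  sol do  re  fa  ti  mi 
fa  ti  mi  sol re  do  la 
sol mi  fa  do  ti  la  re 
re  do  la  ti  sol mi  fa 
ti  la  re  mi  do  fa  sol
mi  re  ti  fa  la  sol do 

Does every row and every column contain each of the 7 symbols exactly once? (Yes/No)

Yes

Each row is a permutation of the 7 symbols, and so is each column.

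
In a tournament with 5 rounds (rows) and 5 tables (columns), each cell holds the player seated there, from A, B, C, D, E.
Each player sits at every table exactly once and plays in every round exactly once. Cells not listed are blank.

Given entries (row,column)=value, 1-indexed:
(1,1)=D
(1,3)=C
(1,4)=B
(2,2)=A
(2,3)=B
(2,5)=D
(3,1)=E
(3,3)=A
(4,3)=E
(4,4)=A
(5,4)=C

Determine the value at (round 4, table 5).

C

Round 1, table 2: round 1 has {B, C, D} and table 2 has {A}, leaving only E.
Round 1, table 5: round 1 has {B, C, D, E} and table 5 has {D}, leaving only A.
Round 2, table 1: round 2 has {A, B, D} and table 1 has {D, E}, leaving only C.
Round 2, table 4: round 2 has {A, B, C, D} and table 4 has {A, B, C}, leaving only E.
Round 3, table 4: round 3 has {A, E} and table 4 has {A, B, C, E}, leaving only D.
Round 4, table 1: round 4 has {A, E} and table 1 has {C, D, E}, leaving only B.
Round 4 already has {A, B, E} and table 5 already has {A, D}, so round 4, table 5 must be C.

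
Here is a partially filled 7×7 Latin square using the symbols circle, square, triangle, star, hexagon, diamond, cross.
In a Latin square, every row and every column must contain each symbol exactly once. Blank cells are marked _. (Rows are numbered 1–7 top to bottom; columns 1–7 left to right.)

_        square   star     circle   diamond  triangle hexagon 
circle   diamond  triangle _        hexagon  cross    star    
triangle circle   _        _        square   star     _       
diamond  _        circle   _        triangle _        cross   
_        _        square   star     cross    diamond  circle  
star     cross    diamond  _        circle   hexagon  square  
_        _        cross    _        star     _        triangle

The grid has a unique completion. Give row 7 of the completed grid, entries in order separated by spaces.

Row 7, column 2: row 7 has {triangle, star, cross} and column 2 has {circle, square, diamond, cross}, leaving only hexagon.
Row 7, column 1: row 7 has {triangle, star, hexagon, cross} and column 1 has {circle, triangle, star, diamond}, leaving only square.
Row 7, column 4: row 7 has {square, triangle, star, hexagon, cross} and column 4 has {circle, star}, leaving only diamond.
Row 7, column 6: row 7 has {square, triangle, star, hexagon, diamond, cross} and column 6 has {triangle, star, hexagon, diamond, cross}, leaving only circle.
So row 7 reads: square hexagon cross diamond star circle triangle.

square hexagon cross diamond star circle triangle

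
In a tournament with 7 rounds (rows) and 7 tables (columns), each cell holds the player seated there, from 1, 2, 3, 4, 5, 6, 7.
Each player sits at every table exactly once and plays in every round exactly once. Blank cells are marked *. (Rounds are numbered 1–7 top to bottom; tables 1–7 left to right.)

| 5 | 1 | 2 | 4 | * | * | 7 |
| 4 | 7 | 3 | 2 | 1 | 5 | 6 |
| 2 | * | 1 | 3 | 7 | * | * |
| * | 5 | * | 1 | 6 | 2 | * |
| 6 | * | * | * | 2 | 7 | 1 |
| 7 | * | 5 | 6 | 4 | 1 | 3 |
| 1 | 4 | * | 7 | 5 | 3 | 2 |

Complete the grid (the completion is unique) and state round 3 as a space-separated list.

Round 3, table 2: round 3 has {1, 2, 3, 7} and table 2 has {1, 4, 5, 7}, leaving only 6.
Round 3, table 6: round 3 has {1, 2, 3, 6, 7} and table 6 has {1, 2, 3, 5, 7}, leaving only 4.
Round 3, table 7: round 3 has {1, 2, 3, 4, 6, 7} and table 7 has {1, 2, 3, 6, 7}, leaving only 5.
So round 3 reads: 2 6 1 3 7 4 5.

2 6 1 3 7 4 5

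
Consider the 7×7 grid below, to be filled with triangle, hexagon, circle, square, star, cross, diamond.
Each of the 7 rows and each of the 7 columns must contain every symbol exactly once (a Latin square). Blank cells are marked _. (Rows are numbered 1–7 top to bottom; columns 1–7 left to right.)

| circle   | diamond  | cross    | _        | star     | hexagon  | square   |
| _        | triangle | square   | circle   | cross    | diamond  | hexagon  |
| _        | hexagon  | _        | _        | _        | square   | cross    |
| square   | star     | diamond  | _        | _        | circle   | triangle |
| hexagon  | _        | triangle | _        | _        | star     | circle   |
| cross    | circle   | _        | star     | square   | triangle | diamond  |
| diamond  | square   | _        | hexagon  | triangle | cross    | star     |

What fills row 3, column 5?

circle

Row 1, column 4: row 1 has {hexagon, circle, square, star, cross, diamond} and column 4 has {hexagon, circle, star}, leaving only triangle.
Row 2, column 1: row 2 has {triangle, hexagon, circle, square, cross, diamond} and column 1 has {hexagon, circle, square, cross, diamond}, leaving only star.
Row 3, column 1: row 3 has {hexagon, square, cross} and column 1 has {hexagon, circle, square, star, cross, diamond}, leaving only triangle.
Row 3, column 4: row 3 has {triangle, hexagon, square, cross} and column 4 has {triangle, hexagon, circle, star}, leaving only diamond.
Row 3 already has {triangle, hexagon, square, cross, diamond} and column 5 already has {triangle, square, star, cross}, so row 3, column 5 must be circle.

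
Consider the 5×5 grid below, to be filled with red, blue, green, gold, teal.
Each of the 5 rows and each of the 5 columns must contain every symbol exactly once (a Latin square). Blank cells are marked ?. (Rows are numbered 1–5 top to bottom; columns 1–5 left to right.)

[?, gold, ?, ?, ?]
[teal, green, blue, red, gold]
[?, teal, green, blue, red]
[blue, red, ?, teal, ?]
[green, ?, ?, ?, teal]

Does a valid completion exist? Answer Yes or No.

Yes

No row or column among the givens repeats a symbol, and propagating forced cells runs into no contradiction.
One valid completion exists (for instance, red gold teal green blue / teal green blue red gold / gold teal green blue red / blue red gold teal green / green blue red gold teal).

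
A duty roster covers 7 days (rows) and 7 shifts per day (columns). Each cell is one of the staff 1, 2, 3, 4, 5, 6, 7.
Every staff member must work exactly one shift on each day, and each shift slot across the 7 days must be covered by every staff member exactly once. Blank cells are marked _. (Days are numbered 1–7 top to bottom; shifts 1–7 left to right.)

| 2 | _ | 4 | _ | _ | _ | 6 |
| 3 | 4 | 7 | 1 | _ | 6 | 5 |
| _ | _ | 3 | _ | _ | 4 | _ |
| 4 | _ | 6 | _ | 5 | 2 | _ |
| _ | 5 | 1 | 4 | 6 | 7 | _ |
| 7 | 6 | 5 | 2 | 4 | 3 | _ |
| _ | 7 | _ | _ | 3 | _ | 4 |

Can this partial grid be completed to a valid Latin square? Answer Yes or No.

Day 5, shift 1: day 5 together with shift 1 already contain {1, 2, 3, 4, 5, 6, 7} — every symbol — so nothing can go there. The grid has no valid completion.

No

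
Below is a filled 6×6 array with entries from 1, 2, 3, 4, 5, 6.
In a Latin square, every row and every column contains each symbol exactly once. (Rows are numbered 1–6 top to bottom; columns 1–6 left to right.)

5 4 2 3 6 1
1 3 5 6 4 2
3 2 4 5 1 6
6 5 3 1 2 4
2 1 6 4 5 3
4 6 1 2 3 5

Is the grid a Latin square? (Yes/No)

Each row is a permutation of the 6 symbols, and so is each column.

Yes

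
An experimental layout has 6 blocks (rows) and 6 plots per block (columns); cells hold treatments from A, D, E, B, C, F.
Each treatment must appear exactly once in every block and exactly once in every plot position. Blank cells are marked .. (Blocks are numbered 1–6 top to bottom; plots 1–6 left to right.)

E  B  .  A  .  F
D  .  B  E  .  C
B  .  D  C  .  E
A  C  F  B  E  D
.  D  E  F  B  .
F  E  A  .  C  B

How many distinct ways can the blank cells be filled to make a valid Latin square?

2

Block 1, plot 3: eliminating its block and plot leaves {C}.
Block 1, plot 5: eliminating its block and plot leaves {D}.
Block 2, plot 2: eliminating its block and plot leaves {A, F}.
Block 2, plot 5: eliminating its block and plot leaves {A, F}.
Block 3, plot 2: eliminating its block and plot leaves {A, F}.
Block 3, plot 5: eliminating its block and plot leaves {A, F}.
Block 5, plot 1: eliminating its block and plot leaves {C}.
Block 5, plot 6: eliminating its block and plot leaves {A}.
Block 6, plot 4: eliminating its block and plot leaves {D}.
Enumerating the assignments across these blanks that avoid any block or plot repeat gives 2 completions.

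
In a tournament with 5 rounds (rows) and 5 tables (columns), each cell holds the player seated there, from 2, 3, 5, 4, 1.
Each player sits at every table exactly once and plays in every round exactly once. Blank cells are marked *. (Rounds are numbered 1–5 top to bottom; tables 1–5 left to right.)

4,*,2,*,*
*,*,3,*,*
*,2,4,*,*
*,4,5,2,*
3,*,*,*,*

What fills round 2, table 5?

Round 4, table 1: round 4 has {2, 5, 4} and table 1 has {3, 4}, leaving only 1.
Round 3, table 1: round 3 has {2, 4} and table 1 has {3, 4, 1}, leaving only 5.
Round 2, table 1: round 2 has {3} and table 1 has {3, 5, 4, 1}, leaving only 2.
Round 4, table 5: round 4 has {2, 5, 4, 1} and table 5 has {}, leaving only 3.
Round 3, table 5: round 3 has {2, 5, 4} and table 5 has {3}, leaving only 1.
Round 1, table 5: round 1 has {2, 4} and table 5 has {3, 1}, leaving only 5.
Round 2 already has {2, 3} and table 5 already has {3, 5, 1}, so round 2, table 5 must be 4.

4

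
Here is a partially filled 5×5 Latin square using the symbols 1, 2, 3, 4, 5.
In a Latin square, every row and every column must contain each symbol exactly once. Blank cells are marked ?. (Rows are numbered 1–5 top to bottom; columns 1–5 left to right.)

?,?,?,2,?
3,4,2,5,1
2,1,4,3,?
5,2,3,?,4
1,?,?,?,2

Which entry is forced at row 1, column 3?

1

Row 1, column 1: row 1 has {2} and column 1 has {1, 2, 3, 5}, leaving only 4.
Row 3, column 5: row 3 has {1, 2, 3, 4} and column 5 has {1, 2, 4}, leaving only 5.
Row 1, column 5: row 1 has {2, 4} and column 5 has {1, 2, 4, 5}, leaving only 3.
Row 1, column 2: row 1 has {2, 3, 4} and column 2 has {1, 2, 4}, leaving only 5.
Row 1 already has {2, 3, 4, 5} and column 3 already has {2, 3, 4}, so row 1, column 3 must be 1.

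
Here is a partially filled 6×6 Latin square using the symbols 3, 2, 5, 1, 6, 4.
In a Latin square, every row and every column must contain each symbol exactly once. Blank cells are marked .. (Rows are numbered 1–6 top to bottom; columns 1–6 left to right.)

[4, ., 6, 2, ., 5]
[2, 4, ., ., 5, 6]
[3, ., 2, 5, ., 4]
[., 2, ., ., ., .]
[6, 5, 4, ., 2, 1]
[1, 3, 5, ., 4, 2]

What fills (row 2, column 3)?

3

Row 1, column 2: row 1 has {2, 5, 6, 4} and column 2 has {3, 2, 5, 4}, leaving only 1.
Row 1, column 5: row 1 has {2, 5, 1, 6, 4} and column 5 has {2, 5, 4}, leaving only 3.
Row 3, column 2: row 3 has {3, 2, 5, 4} and column 2 has {3, 2, 5, 1, 4}, leaving only 6.
Row 3, column 5: row 3 has {3, 2, 5, 6, 4} and column 5 has {3, 2, 5, 4}, leaving only 1.
Row 4, column 1: row 4 has {2} and column 1 has {3, 2, 1, 6, 4}, leaving only 5.
Row 4, column 5: row 4 has {2, 5} and column 5 has {3, 2, 5, 1, 4}, leaving only 6.
Row 4, column 6: row 4 has {2, 5, 6} and column 6 has {2, 5, 1, 6, 4}, leaving only 3.
Row 4, column 3: row 4 has {3, 2, 5, 6} and column 3 has {2, 5, 6, 4}, leaving only 1.
Row 2 already has {2, 5, 6, 4} and column 3 already has {2, 5, 1, 6, 4}, so row 2, column 3 must be 3.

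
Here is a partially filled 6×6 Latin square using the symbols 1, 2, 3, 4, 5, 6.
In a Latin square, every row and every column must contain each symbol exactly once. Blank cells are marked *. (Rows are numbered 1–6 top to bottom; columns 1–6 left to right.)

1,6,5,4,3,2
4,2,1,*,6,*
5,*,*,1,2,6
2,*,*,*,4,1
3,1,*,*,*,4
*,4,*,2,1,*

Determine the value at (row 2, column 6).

3

Row 3, column 2: row 3 has {1, 2, 5, 6} and column 2 has {1, 2, 4, 6}, leaving only 3.
Row 3, column 3: row 3 has {1, 2, 3, 5, 6} and column 3 has {1, 5}, leaving only 4.
Row 4, column 2: row 4 has {1, 2, 4} and column 2 has {1, 2, 3, 4, 6}, leaving only 5.
Row 5, column 5: row 5 has {1, 3, 4} and column 5 has {1, 2, 3, 4, 6}, leaving only 5.
Row 5, column 4: row 5 has {1, 3, 4, 5} and column 4 has {1, 2, 4}, leaving only 6.
Row 4, column 4: row 4 has {1, 2, 4, 5} and column 4 has {1, 2, 4, 6}, leaving only 3.
Row 2, column 4: row 2 has {1, 2, 4, 6} and column 4 has {1, 2, 3, 4, 6}, leaving only 5.
Row 2 already has {1, 2, 4, 5, 6} and column 6 already has {1, 2, 4, 6}, so row 2, column 6 must be 3.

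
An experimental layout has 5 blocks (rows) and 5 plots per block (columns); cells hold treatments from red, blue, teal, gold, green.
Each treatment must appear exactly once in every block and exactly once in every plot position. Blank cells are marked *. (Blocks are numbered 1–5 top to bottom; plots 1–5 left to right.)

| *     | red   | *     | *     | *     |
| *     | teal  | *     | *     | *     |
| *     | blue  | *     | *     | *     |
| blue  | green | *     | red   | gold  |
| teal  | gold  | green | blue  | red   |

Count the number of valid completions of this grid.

Block 1, plot 1: eliminating its block and plot leaves {gold, green}.
Block 1, plot 3: eliminating its block and plot leaves {blue, teal, gold}.
Block 1, plot 4: eliminating its block and plot leaves {teal, gold, green}.
Block 1, plot 5: eliminating its block and plot leaves {blue, teal, green}.
Block 2, plot 1: eliminating its block and plot leaves {red, gold, green}.
Block 2, plot 3: eliminating its block and plot leaves {red, blue, gold}.
Block 2, plot 4: eliminating its block and plot leaves {gold, green}.
Block 2, plot 5: eliminating its block and plot leaves {blue, green}.
Block 3, plot 1: eliminating its block and plot leaves {red, gold, green}.
Block 3, plot 3: eliminating its block and plot leaves {red, teal, gold}.
Block 3, plot 4: eliminating its block and plot leaves {teal, gold, green}.
Block 3, plot 5: eliminating its block and plot leaves {teal, green}.
Block 4, plot 3: eliminating its block and plot leaves {teal}.
Enumerating the assignments across these blanks that avoid any block or plot repeat gives 6 completions.

6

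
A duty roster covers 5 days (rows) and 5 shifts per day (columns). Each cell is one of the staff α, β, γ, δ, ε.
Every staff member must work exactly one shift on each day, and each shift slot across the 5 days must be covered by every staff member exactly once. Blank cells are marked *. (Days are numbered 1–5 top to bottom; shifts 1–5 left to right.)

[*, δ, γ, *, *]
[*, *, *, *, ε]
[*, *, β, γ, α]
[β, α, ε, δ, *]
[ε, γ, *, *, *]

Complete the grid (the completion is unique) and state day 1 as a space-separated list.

Day 1, shift 1: day 1 has {γ, δ} and shift 1 has {β, ε}, leaving only α.
Day 1, shift 5: day 1 has {α, γ, δ} and shift 5 has {α, ε}, leaving only β.
Day 1, shift 4: day 1 has {α, β, γ, δ} and shift 4 has {γ, δ}, leaving only ε.
So day 1 reads: α δ γ ε β.

α δ γ ε β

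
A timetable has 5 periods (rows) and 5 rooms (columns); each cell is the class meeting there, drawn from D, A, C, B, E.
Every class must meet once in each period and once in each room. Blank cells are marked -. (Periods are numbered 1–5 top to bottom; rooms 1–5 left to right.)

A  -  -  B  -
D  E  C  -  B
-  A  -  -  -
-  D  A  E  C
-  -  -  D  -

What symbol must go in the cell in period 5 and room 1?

C

Period 1, room 2: period 1 has {A, B} and room 2 has {D, A, E}, leaving only C.
Period 2, room 4: period 2 has {D, C, B, E} and room 4 has {D, B, E}, leaving only A.
Period 3, room 4: period 3 has {A} and room 4 has {D, A, B, E}, leaving only C.
Period 4, room 1: period 4 has {D, A, C, E} and room 1 has {D, A}, leaving only B.
Period 3, room 1: period 3 has {A, C} and room 1 has {D, A, B}, leaving only E.
Period 5 already has {D} and room 1 already has {D, A, B, E}, so period 5, room 1 must be C.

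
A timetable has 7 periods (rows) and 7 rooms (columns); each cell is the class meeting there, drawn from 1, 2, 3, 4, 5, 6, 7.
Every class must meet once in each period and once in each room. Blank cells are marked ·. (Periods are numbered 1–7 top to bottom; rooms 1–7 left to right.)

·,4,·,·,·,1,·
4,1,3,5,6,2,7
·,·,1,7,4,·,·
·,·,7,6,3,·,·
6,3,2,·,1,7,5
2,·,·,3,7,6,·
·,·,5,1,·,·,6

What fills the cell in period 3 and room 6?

Period 1, room 3: period 1 has {1, 4} and room 3 has {1, 2, 3, 5, 7}, leaving only 6.
Period 1, room 4: period 1 has {1, 4, 6} and room 4 has {1, 3, 5, 6, 7}, leaving only 2.
Period 1, room 5: period 1 has {1, 2, 4, 6} and room 5 has {1, 3, 4, 6, 7}, leaving only 5.
Period 1, room 7: period 1 has {1, 2, 4, 5, 6} and room 7 has {5, 6, 7}, leaving only 3.
Period 1, room 1: period 1 has {1, 2, 3, 4, 5, 6} and room 1 has {2, 4, 6}, leaving only 7.
Period 3, room 7: period 3 has {1, 4, 7} and room 7 has {3, 5, 6, 7}, leaving only 2.
Period 5, room 4: period 5 has {1, 2, 3, 5, 6, 7} and room 4 has {1, 2, 3, 5, 6, 7}, leaving only 4.
Period 6, room 2: period 6 has {2, 3, 6, 7} and room 2 has {1, 3, 4}, leaving only 5.
Period 3, room 2: period 3 has {1, 2, 4, 7} and room 2 has {1, 3, 4, 5}, leaving only 6.
Period 4, room 2: period 4 has {3, 6, 7} and room 2 has {1, 3, 4, 5, 6}, leaving only 2.
Period 6, room 3: period 6 has {2, 3, 5, 6, 7} and room 3 has {1, 2, 3, 5, 6, 7}, leaving only 4.
Period 6, room 7: period 6 has {2, 3, 4, 5, 6, 7} and room 7 has {2, 3, 5, 6, 7}, leaving only 1.
Period 4, room 7: period 4 has {2, 3, 6, 7} and room 7 has {1, 2, 3, 5, 6, 7}, leaving only 4.
Period 4, room 6: period 4 has {2, 3, 4, 6, 7} and room 6 has {1, 2, 6, 7}, leaving only 5.
Period 3 already has {1, 2, 4, 6, 7} and room 6 already has {1, 2, 5, 6, 7}, so period 3, room 6 must be 3.

3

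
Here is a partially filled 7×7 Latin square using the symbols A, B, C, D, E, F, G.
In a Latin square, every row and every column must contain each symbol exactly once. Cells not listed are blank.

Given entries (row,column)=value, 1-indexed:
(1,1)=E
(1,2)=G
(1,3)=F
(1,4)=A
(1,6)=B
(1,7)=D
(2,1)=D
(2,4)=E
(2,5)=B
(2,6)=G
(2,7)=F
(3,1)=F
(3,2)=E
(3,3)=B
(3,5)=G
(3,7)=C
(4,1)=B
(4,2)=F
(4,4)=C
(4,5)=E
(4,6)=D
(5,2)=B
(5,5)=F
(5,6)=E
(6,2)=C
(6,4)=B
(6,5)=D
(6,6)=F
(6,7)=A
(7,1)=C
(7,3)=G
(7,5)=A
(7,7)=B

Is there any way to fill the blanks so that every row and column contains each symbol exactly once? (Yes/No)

Row 7, column 6: row 7 together with column 6 already contain {A, B, C, D, E, F, G} — every symbol — so nothing can go there. The grid has no valid completion.

No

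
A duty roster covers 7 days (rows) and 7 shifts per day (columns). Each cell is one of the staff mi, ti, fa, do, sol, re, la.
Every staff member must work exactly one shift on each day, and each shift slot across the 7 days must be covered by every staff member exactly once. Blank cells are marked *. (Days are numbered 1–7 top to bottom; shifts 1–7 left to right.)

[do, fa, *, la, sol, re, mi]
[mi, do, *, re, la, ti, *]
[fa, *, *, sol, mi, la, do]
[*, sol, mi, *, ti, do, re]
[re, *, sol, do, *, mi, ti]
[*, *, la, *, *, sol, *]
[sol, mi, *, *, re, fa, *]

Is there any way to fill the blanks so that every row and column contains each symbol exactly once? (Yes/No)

No day or shift among the givens repeats a symbol, and propagating forced cells runs into no contradiction.
One valid completion exists (for instance, do fa ti la sol re mi / mi do fa re la ti sol / fa ti re sol mi la do / la sol mi fa ti do re / re la sol do fa mi ti / ti re la mi do sol fa / sol mi do ti re fa la).

Yes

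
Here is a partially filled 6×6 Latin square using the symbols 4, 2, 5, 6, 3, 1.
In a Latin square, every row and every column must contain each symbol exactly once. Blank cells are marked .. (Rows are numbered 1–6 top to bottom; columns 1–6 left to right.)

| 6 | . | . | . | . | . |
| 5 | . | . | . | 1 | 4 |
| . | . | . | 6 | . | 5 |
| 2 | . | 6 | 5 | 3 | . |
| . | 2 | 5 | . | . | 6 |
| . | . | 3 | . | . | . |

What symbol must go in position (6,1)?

Row 2, column 3: row 2 has {4, 5, 1} and column 3 has {5, 6, 3}, leaving only 2.
Row 2, column 4: row 2 has {4, 2, 5, 1} and column 4 has {5, 6}, leaving only 3.
Row 2, column 2: row 2 has {4, 2, 5, 3, 1} and column 2 has {2}, leaving only 6.
Row 4, column 6: row 4 has {2, 5, 6, 3} and column 6 has {4, 5, 6}, leaving only 1.
Row 4, column 2: row 4 has {2, 5, 6, 3, 1} and column 2 has {2, 6}, leaving only 4.
Row 5, column 5: row 5 has {2, 5, 6} and column 5 has {3, 1}, leaving only 4.
Row 3, column 5: row 3 has {5, 6} and column 5 has {4, 3, 1}, leaving only 2.
Row 1, column 5: row 1 has {6} and column 5 has {4, 2, 3, 1}, leaving only 5.
Row 5, column 4: row 5 has {4, 2, 5, 6} and column 4 has {5, 6, 3}, leaving only 1.
Row 5, column 1: row 5 has {4, 2, 5, 6, 1} and column 1 has {2, 5, 6}, leaving only 3.
Row 6, column 5: row 6 has {3} and column 5 has {4, 2, 5, 3, 1}, leaving only 6.
Row 6, column 6: row 6 has {6, 3} and column 6 has {4, 5, 6, 1}, leaving only 2.
Row 1, column 6: row 1 has {5, 6} and column 6 has {4, 2, 5, 6, 1}, leaving only 3.
Row 1, column 2: row 1 has {5, 6, 3} and column 2 has {4, 2, 6}, leaving only 1.
Row 1, column 3: row 1 has {5, 6, 3, 1} and column 3 has {2, 5, 6, 3}, leaving only 4.
Row 1, column 4: row 1 has {4, 5, 6, 3, 1} and column 4 has {5, 6, 3, 1}, leaving only 2.
Row 3, column 2: row 3 has {2, 5, 6} and column 2 has {4, 2, 6, 1}, leaving only 3.
Row 3, column 3: row 3 has {2, 5, 6, 3} and column 3 has {4, 2, 5, 6, 3}, leaving only 1.
Row 3, column 1: row 3 has {2, 5, 6, 3, 1} and column 1 has {2, 5, 6, 3}, leaving only 4.
Row 6 already has {2, 6, 3} and column 1 already has {4, 2, 5, 6, 3}, so row 6, column 1 must be 1.

1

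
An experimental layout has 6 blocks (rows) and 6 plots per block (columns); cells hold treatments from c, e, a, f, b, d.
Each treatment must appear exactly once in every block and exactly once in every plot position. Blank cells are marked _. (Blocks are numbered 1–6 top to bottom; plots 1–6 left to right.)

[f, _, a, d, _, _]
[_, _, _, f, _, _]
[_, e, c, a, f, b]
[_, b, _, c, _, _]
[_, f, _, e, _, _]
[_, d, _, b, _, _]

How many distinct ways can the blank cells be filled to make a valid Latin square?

14

Block 1, plot 2: eliminating its block and plot leaves {c}.
Block 1, plot 5: eliminating its block and plot leaves {c, e, b}.
Block 1, plot 6: eliminating its block and plot leaves {c, e}.
Block 2, plot 1: eliminating its block and plot leaves {c, e, a, b, d}.
Block 2, plot 2: eliminating its block and plot leaves {c, a}.
Block 2, plot 3: eliminating its block and plot leaves {e, b, d}.
Block 2, plot 5: eliminating its block and plot leaves {c, e, a, b, d}.
Block 2, plot 6: eliminating its block and plot leaves {c, e, a, d}.
Block 3, plot 1: eliminating its block and plot leaves {d}.
Block 4, plot 1: eliminating its block and plot leaves {e, a, d}.
Block 4, plot 3: eliminating its block and plot leaves {e, f, d}.
Block 4, plot 5: eliminating its block and plot leaves {e, a, d}.
Block 4, plot 6: eliminating its block and plot leaves {e, a, f, d}.
Block 5, plot 1: eliminating its block and plot leaves {c, a, b, d}.
Block 5, plot 3: eliminating its block and plot leaves {b, d}.
Block 5, plot 5: eliminating its block and plot leaves {c, a, b, d}.
Block 5, plot 6: eliminating its block and plot leaves {c, a, d}.
Block 6, plot 1: eliminating its block and plot leaves {c, e, a}.
Block 6, plot 3: eliminating its block and plot leaves {e, f}.
Block 6, plot 5: eliminating its block and plot leaves {c, e, a}.
Block 6, plot 6: eliminating its block and plot leaves {c, e, a, f}.
Enumerating the assignments across these blanks that avoid any block or plot repeat gives 14 completions.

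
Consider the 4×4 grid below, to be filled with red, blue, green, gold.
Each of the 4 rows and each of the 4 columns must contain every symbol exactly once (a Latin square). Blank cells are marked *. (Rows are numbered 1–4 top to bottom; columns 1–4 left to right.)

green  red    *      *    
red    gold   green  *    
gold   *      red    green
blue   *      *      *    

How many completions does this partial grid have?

Row 1, column 3: eliminating its row and column leaves {blue, gold}.
Row 1, column 4: eliminating its row and column leaves {blue, gold}.
Row 2, column 4: eliminating its row and column leaves {blue}.
Row 3, column 2: eliminating its row and column leaves {blue}.
Row 4, column 2: eliminating its row and column leaves {green}.
Row 4, column 3: eliminating its row and column leaves {gold}.
Row 4, column 4: eliminating its row and column leaves {red, gold}.
Only one assignment across all blanks avoids any row or column repeat, giving 1 completion.

1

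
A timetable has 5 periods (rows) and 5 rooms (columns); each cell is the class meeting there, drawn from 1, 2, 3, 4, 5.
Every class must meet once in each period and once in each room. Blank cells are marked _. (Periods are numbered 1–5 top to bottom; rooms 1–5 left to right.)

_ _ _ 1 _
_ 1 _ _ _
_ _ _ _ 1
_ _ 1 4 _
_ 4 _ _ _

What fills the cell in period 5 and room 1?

Period 5, room 1 is narrowed to {1, 2, 3, 5}.
If it were 2, propagating the remaining blanks reaches a contradiction.
If it were 3, propagating the remaining blanks reaches a contradiction.
If it were 5, propagating the remaining blanks reaches a contradiction.
So period 5, room 1 must be 1.

1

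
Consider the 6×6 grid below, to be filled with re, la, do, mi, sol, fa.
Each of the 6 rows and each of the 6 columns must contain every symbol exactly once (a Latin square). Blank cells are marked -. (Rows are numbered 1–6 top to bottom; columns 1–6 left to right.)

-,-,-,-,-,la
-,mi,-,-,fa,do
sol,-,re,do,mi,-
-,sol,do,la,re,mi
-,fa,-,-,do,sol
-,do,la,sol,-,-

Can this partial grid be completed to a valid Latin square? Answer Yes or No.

Row 6, column 5: row 6 together with column 5 already contain {re, la, do, mi, sol, fa} — every symbol — so nothing can go there. The grid has no valid completion.

No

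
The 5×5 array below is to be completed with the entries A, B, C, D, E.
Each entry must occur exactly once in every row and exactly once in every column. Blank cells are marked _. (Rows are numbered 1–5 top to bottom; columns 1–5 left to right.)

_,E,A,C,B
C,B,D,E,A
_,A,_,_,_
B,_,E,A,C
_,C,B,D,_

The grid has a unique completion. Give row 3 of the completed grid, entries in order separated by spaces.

Row 3, column 3: row 3 has {A} and column 3 has {A, B, D, E}, leaving only C.
Row 3, column 4: row 3 has {A, C} and column 4 has {A, C, D, E}, leaving only B.
Row 1, column 1: row 1 has {A, B, C, E} and column 1 has {B, C}, leaving only D.
Row 3, column 1: row 3 has {A, B, C} and column 1 has {B, C, D}, leaving only E.
Row 3, column 5: row 3 has {A, B, C, E} and column 5 has {A, B, C}, leaving only D.
So row 3 reads: E A C B D.

E A C B D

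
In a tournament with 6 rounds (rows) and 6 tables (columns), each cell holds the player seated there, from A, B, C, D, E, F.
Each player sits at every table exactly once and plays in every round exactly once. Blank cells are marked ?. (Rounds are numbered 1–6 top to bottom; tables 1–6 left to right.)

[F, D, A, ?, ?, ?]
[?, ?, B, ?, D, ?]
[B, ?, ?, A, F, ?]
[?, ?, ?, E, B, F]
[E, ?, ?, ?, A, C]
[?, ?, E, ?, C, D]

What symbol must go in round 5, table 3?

F

Round 1, table 5: round 1 has {A, D, F} and table 5 has {A, B, C, D, F}, leaving only E.
Round 1, table 6: round 1 has {A, D, E, F} and table 6 has {C, D, F}, leaving only B.
Round 1, table 4: round 1 has {A, B, D, E, F} and table 4 has {A, E}, leaving only C.
Round 2, table 4: round 2 has {B, D} and table 4 has {A, C, E}, leaving only F.
Round 3, table 6: round 3 has {A, B, F} and table 6 has {B, C, D, F}, leaving only E.
Round 2, table 6: round 2 has {B, D, F} and table 6 has {B, C, D, E, F}, leaving only A.
Round 2, table 1: round 2 has {A, B, D, F} and table 1 has {B, E, F}, leaving only C.
Round 2, table 2: round 2 has {A, B, C, D, F} and table 2 has {D}, leaving only E.
Round 3, table 2: round 3 has {A, B, E, F} and table 2 has {D, E}, leaving only C.
Round 3, table 3: round 3 has {A, B, C, E, F} and table 3 has {A, B, E}, leaving only D.
Round 5 already has {A, C, E} and table 3 already has {A, B, D, E}, so round 5, table 3 must be F.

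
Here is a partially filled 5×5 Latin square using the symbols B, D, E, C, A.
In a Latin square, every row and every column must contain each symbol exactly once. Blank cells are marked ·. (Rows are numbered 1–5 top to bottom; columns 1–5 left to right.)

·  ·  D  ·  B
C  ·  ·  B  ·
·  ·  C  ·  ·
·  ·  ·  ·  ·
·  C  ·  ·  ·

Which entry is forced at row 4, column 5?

C

Row 4, column 5 is narrowed to {D, E, C, A}.
If it were D, propagating the remaining blanks reaches a contradiction.
If it were E, propagating the remaining blanks reaches a contradiction.
If it were A, propagating the remaining blanks reaches a contradiction.
So row 4, column 5 must be C.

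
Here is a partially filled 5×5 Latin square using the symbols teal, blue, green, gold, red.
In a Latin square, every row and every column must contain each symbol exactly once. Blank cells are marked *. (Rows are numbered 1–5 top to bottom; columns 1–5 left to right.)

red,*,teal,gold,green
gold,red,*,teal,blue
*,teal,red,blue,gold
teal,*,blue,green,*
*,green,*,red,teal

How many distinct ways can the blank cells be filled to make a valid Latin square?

Row 1, column 2: eliminating its row and column leaves {blue}.
Row 2, column 3: eliminating its row and column leaves {green}.
Row 3, column 1: eliminating its row and column leaves {green}.
Row 4, column 2: eliminating its row and column leaves {gold}.
Row 4, column 5: eliminating its row and column leaves {red}.
Row 5, column 1: eliminating its row and column leaves {blue}.
Row 5, column 3: eliminating its row and column leaves {gold}.
Only one assignment across all blanks avoids any row or column repeat, giving 1 completion.

1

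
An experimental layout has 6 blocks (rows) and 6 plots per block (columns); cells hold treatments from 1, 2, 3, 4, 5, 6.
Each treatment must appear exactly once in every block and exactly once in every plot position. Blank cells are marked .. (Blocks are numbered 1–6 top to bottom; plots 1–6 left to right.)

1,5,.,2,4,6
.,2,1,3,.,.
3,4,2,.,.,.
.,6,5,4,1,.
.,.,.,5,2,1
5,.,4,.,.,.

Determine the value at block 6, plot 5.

Block 1, plot 3: block 1 has {1, 2, 4, 5, 6} and plot 3 has {1, 2, 4, 5}, leaving only 3.
Block 3, plot 6: block 3 has {2, 3, 4} and plot 6 has {1, 6}, leaving only 5.
Block 2, plot 6: block 2 has {1, 2, 3} and plot 6 has {1, 5, 6}, leaving only 4.
Block 2, plot 1: block 2 has {1, 2, 3, 4} and plot 1 has {1, 3, 5}, leaving only 6.
Block 2, plot 5: block 2 has {1, 2, 3, 4, 6} and plot 5 has {1, 2, 4}, leaving only 5.
Block 3, plot 5: block 3 has {2, 3, 4, 5} and plot 5 has {1, 2, 4, 5}, leaving only 6.
Block 6 already has {4, 5} and plot 5 already has {1, 2, 4, 5, 6}, so block 6, plot 5 must be 3.

3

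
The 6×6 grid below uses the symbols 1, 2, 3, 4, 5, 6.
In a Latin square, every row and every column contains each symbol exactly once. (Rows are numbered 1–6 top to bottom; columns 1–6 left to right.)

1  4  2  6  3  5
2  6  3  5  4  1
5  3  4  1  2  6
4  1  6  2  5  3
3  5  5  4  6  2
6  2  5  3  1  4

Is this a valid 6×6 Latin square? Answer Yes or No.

Column 3 contains 5 twice (at rows 5 and 6), so it is not a permutation.

No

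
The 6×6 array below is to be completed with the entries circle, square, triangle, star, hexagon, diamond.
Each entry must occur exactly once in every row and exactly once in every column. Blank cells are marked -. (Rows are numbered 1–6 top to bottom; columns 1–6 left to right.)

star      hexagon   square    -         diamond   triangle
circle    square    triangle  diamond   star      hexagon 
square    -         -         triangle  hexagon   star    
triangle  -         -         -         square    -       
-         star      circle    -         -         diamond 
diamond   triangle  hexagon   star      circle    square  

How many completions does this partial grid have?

1

Row 1, column 4: eliminating its row and column leaves {circle}.
Row 3, column 2: eliminating its row and column leaves {circle, diamond}.
Row 3, column 3: eliminating its row and column leaves {diamond}.
Row 4, column 2: eliminating its row and column leaves {circle, diamond}.
Row 4, column 3: eliminating its row and column leaves {star, diamond}.
Row 4, column 4: eliminating its row and column leaves {circle, hexagon}.
Row 4, column 6: eliminating its row and column leaves {circle}.
Row 5, column 1: eliminating its row and column leaves {hexagon}.
Row 5, column 4: eliminating its row and column leaves {square, hexagon}.
Row 5, column 5: eliminating its row and column leaves {triangle}.
Only one assignment across all blanks avoids any row or column repeat, giving 1 completion.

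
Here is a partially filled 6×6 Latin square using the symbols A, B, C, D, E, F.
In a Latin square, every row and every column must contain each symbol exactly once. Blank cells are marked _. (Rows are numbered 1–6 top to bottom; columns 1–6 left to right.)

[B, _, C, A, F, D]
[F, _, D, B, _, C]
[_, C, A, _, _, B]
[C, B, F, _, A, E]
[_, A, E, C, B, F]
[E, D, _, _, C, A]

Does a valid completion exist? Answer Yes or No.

Row 1, column 2: row 1 has {A, B, C, D, F} and column 2 has {A, B, C, D}, so it must be E.
Now row 2, column 2: row 2 together with column 2 already contain {A, B, C, D, E, F} — every symbol — so nothing can go there. The grid has no valid completion.

No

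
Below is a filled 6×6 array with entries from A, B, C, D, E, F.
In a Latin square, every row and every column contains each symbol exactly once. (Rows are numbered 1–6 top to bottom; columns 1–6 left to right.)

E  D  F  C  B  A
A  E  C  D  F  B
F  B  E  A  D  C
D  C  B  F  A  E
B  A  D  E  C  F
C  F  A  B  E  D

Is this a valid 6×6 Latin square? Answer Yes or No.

Each row is a permutation of the 6 symbols, and so is each column.

Yes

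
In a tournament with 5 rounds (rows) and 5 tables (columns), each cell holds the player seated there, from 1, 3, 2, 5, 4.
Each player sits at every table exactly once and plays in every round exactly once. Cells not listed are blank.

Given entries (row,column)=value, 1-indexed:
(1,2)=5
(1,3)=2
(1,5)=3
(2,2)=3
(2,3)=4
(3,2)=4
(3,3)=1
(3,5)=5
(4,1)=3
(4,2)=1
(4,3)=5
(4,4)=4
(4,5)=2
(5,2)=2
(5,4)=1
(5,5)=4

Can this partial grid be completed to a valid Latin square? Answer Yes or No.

No

Round 1, table 4: round 1 together with table 4 already contain {1, 3, 2, 5, 4} — every symbol — so nothing can go there. The grid has no valid completion.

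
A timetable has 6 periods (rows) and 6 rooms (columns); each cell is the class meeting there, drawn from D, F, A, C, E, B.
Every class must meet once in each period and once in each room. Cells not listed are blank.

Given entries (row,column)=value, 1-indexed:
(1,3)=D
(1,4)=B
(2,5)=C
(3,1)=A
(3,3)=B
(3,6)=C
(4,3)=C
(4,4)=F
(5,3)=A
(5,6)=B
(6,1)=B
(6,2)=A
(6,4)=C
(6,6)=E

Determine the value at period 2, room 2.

Period 6, room 3: period 6 has {A, C, E, B} and room 3 has {D, A, C, B}, leaving only F.
Period 2, room 3: period 2 has {C} and room 3 has {D, F, A, C, B}, leaving only E.
Period 6, room 5: period 6 has {F, A, C, E, B} and room 5 has {C}, leaving only D.
Period 2, room 2 is narrowed to {D, F, B}.
If it were D, then period 2, room 6 would be left with no valid symbol.
If it were F, then period 2, room 6 would be left with no valid symbol.
So period 2, room 2 must be B.

B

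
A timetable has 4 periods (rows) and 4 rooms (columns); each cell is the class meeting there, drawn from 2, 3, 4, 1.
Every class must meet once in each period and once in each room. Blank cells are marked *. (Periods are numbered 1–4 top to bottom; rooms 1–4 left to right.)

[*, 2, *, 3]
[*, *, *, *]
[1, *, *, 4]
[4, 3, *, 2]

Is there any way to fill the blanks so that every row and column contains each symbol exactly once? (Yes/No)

No

Period 1, room 1: period 1 together with room 1 already contain {2, 3, 4, 1} — every symbol — so nothing can go there. The grid has no valid completion.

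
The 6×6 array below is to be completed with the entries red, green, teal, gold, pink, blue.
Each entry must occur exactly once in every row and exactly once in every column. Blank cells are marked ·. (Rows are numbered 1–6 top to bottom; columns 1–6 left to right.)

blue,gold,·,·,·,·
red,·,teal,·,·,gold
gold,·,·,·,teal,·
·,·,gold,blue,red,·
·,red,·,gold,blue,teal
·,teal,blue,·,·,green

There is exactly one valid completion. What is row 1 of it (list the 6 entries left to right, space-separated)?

blue gold green teal pink red

Row 4, column 6: row 4 has {red, gold, blue} and column 6 has {green, teal, gold}, leaving only pink.
Row 1, column 6: row 1 has {gold, blue} and column 6 has {green, teal, gold, pink}, leaving only red.
Row 3, column 6: row 3 has {teal, gold} and column 6 has {red, green, teal, gold, pink}, leaving only blue.
Row 4, column 2: row 4 has {red, gold, pink, blue} and column 2 has {red, teal, gold}, leaving only green.
Row 3, column 2: row 3 has {teal, gold, blue} and column 2 has {red, green, teal, gold}, leaving only pink.
Row 2, column 2: row 2 has {red, teal, gold} and column 2 has {red, green, teal, gold, pink}, leaving only blue.
Row 4, column 1: row 4 has {red, green, gold, pink, blue} and column 1 has {red, gold, blue}, leaving only teal.
Row 6, column 1: row 6 has {green, teal, blue} and column 1 has {red, teal, gold, blue}, leaving only pink.
Row 5, column 1: row 5 has {red, teal, gold, blue} and column 1 has {red, teal, gold, pink, blue}, leaving only green.
Row 5, column 3: row 5 has {red, green, teal, gold, blue} and column 3 has {teal, gold, blue}, leaving only pink.
Row 1, column 3: row 1 has {red, gold, blue} and column 3 has {teal, gold, pink, blue}, leaving only green.
Row 1, column 5: row 1 has {red, green, gold, blue} and column 5 has {red, teal, blue}, leaving only pink.
Row 1, column 4: row 1 has {red, green, gold, pink, blue} and column 4 has {gold, blue}, leaving only teal.
So row 1 reads: blue gold green teal pink red.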